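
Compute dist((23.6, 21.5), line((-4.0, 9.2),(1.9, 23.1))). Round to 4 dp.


|cross product| = 311.07
|line direction| = sqrt(228.02) = 15.1003
Distance = 311.07/sqrt(228.02) = 20.6002

20.6002


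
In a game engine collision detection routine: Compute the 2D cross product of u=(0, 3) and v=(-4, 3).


u x v = u_x*v_y - u_y*v_x = 0*3 - 3*(-4)
= 0 - (-12) = 12

12


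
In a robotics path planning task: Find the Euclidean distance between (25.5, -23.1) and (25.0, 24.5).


dx=-0.5, dy=47.6
d^2 = (-0.5)^2 + 47.6^2 = 2266.01
d = sqrt(2266.01) = 47.6026

47.6026


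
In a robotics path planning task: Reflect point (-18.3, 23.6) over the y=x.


Reflection over y=x: (x,y) -> (y,x)
(-18.3, 23.6) -> (23.6, -18.3)

(23.6, -18.3)


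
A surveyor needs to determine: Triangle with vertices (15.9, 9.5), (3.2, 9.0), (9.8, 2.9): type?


Side lengths squared: AB^2=161.54, BC^2=80.77, CA^2=80.77
Sorted: [80.77, 80.77, 161.54]
By sides: Isosceles, By angles: Right

Isosceles, Right


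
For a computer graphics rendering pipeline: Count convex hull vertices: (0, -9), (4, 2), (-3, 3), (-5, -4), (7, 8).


Convex hull vertices (CCW): (-5, -4), (0, -9), (7, 8), (-3, 3)
Count = 4

4


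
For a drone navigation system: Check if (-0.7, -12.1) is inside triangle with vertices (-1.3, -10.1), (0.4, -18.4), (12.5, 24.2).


Cross products: AB x AP = 1.58, BC x BP = 123.09, CA x CP = 48.18
All same sign? yes

Yes, inside


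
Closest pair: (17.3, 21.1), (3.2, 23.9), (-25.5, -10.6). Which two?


d(P0,P1) = 14.3753, d(P0,P2) = 53.261, d(P1,P2) = 44.8769
Closest: P0 and P1

Closest pair: (17.3, 21.1) and (3.2, 23.9), distance = 14.3753


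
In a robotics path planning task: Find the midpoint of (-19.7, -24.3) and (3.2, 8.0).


M = (((-19.7)+3.2)/2, ((-24.3)+8)/2)
= (-8.25, -8.15)

(-8.25, -8.15)


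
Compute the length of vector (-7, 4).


|u| = sqrt((-7)^2 + 4^2) = sqrt(65) = 8.0623

8.0623


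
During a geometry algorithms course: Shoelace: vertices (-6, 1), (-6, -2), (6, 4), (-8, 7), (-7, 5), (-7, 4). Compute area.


Shoelace sum: ((-6)*(-2) - (-6)*1) + ((-6)*4 - 6*(-2)) + (6*7 - (-8)*4) + ((-8)*5 - (-7)*7) + ((-7)*4 - (-7)*5) + ((-7)*1 - (-6)*4)
= 113
Area = |113|/2 = 56.5

56.5


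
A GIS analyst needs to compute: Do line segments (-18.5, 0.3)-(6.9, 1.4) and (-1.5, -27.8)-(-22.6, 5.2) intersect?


Cross products: d1=-31.91, d2=-893.32, d3=-732.44, d4=128.97
d1*d2 < 0 and d3*d4 < 0? no

No, they don't intersect


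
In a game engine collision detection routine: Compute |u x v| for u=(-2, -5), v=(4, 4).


|u x v| = |(-2)*4 - (-5)*4|
= |(-8) - (-20)| = 12

12


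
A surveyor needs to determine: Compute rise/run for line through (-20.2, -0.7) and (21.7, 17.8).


slope = (y2-y1)/(x2-x1) = (17.8-(-0.7))/(21.7-(-20.2)) = 18.5/41.9 = 0.4415

0.4415


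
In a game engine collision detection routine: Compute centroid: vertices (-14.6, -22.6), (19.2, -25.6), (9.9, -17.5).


Centroid = ((x_A+x_B+x_C)/3, (y_A+y_B+y_C)/3)
= (((-14.6)+19.2+9.9)/3, ((-22.6)+(-25.6)+(-17.5))/3)
= (4.8333, -21.9)

(4.8333, -21.9)


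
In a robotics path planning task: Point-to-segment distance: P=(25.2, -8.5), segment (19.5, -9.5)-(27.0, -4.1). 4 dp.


Project P onto AB: t = 0.5638 (clamped to [0,1])
Closest point on segment: (23.7281, -6.4557)
Distance: 2.519

2.519


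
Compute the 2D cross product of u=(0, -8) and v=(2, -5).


u x v = u_x*v_y - u_y*v_x = 0*(-5) - (-8)*2
= 0 - (-16) = 16

16


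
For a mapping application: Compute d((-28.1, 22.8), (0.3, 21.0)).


dx=28.4, dy=-1.8
d^2 = 28.4^2 + (-1.8)^2 = 809.8
d = sqrt(809.8) = 28.457

28.457


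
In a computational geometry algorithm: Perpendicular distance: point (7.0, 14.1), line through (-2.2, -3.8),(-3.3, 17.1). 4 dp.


|cross product| = 211.97
|line direction| = sqrt(438.02) = 20.9289
Distance = 211.97/sqrt(438.02) = 10.1281

10.1281


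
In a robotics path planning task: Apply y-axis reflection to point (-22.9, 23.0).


Reflection over y-axis: (x,y) -> (-x,y)
(-22.9, 23) -> (22.9, 23)

(22.9, 23)


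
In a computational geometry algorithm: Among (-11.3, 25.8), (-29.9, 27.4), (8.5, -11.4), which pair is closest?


d(P0,P1) = 18.6687, d(P0,P2) = 42.1412, d(P1,P2) = 54.5894
Closest: P0 and P1

Closest pair: (-11.3, 25.8) and (-29.9, 27.4), distance = 18.6687


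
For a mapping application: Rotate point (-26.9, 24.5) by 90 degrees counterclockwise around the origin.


90° CCW: (x,y) -> (-y, x)
(-26.9,24.5) -> (-24.5, -26.9)

(-24.5, -26.9)


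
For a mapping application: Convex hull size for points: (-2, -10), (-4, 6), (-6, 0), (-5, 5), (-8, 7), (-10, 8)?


Convex hull vertices (CCW): (-10, 8), (-2, -10), (-4, 6)
Count = 3

3


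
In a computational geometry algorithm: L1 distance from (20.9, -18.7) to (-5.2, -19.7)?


|20.9-(-5.2)| + |(-18.7)-(-19.7)| = 26.1 + 1 = 27.1

27.1


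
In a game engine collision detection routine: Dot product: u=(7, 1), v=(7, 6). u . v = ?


u . v = u_x*v_x + u_y*v_y = 7*7 + 1*6
= 49 + 6 = 55

55


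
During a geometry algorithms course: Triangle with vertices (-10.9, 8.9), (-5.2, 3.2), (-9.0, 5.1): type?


Side lengths squared: AB^2=64.98, BC^2=18.05, CA^2=18.05
Sorted: [18.05, 18.05, 64.98]
By sides: Isosceles, By angles: Obtuse

Isosceles, Obtuse


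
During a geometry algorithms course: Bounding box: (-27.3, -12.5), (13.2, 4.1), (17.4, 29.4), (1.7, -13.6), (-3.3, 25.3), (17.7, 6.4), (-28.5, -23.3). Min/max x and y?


x range: [-28.5, 17.7]
y range: [-23.3, 29.4]
Bounding box: (-28.5,-23.3) to (17.7,29.4)

(-28.5,-23.3) to (17.7,29.4)


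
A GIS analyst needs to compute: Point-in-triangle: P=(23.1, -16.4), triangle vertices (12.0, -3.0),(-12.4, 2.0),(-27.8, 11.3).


Cross products: AB x AP = 271.46, BC x BP = -46.79, CA x CP = -374.59
All same sign? no

No, outside


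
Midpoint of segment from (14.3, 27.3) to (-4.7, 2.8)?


M = ((14.3+(-4.7))/2, (27.3+2.8)/2)
= (4.8, 15.05)

(4.8, 15.05)


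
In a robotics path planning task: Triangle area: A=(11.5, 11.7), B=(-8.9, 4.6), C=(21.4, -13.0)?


Area = |x_A(y_B-y_C) + x_B(y_C-y_A) + x_C(y_A-y_B)|/2
= |202.4 + 219.83 + 151.94|/2
= 574.17/2 = 287.085

287.085


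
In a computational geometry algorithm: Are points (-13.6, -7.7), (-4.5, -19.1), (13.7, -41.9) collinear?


Cross product: ((-4.5)-(-13.6))*((-41.9)-(-7.7)) - ((-19.1)-(-7.7))*(13.7-(-13.6))
= 0

Yes, collinear


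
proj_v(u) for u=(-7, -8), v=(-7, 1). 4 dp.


u.v = 41, |v| = sqrt(50) = 7.0711
Scalar projection = u.v / |v| = 41 / sqrt(50) = 5.7983

5.7983


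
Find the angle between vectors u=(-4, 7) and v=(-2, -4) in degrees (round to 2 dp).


u.v = -20, |u| = sqrt(65) = 8.0623, |v| = sqrt(20) = 4.4721
cos(theta) = u.v/(|u||v|) = -20/sqrt(1300) = -0.5547
theta = acos(-0.5547) = 123.69 degrees

123.69 degrees


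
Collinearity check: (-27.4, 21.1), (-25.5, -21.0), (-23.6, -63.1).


Cross product: ((-25.5)-(-27.4))*((-63.1)-21.1) - ((-21)-21.1)*((-23.6)-(-27.4))
= 0

Yes, collinear


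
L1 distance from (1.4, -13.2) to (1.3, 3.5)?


|1.4-1.3| + |(-13.2)-3.5| = 0.1 + 16.7 = 16.8

16.8


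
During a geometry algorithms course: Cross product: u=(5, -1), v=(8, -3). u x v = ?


u x v = u_x*v_y - u_y*v_x = 5*(-3) - (-1)*8
= (-15) - (-8) = -7

-7


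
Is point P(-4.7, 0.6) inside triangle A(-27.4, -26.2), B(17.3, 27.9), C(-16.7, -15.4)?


Cross products: AB x AP = -30.11, BC x BP = -24.4, CA x CP = -41.6
All same sign? yes

Yes, inside


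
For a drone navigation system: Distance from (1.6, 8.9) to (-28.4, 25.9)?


dx=-30, dy=17
d^2 = (-30)^2 + 17^2 = 1189
d = sqrt(1189) = 34.4819

34.4819


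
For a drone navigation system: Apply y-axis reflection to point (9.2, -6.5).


Reflection over y-axis: (x,y) -> (-x,y)
(9.2, -6.5) -> (-9.2, -6.5)

(-9.2, -6.5)


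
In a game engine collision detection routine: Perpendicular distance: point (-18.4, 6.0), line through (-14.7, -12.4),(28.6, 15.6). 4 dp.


|cross product| = 900.32
|line direction| = sqrt(2658.89) = 51.5644
Distance = 900.32/sqrt(2658.89) = 17.4601

17.4601


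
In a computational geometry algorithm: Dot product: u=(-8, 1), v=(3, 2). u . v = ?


u . v = u_x*v_x + u_y*v_y = (-8)*3 + 1*2
= (-24) + 2 = -22

-22


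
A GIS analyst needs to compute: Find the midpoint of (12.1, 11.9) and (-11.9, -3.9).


M = ((12.1+(-11.9))/2, (11.9+(-3.9))/2)
= (0.1, 4)

(0.1, 4)


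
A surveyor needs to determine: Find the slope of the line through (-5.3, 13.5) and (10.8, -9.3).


slope = (y2-y1)/(x2-x1) = ((-9.3)-13.5)/(10.8-(-5.3)) = (-22.8)/16.1 = -1.4161

-1.4161


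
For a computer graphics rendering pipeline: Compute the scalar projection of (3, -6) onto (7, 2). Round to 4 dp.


u.v = 9, |v| = sqrt(53) = 7.2801
Scalar projection = u.v / |v| = 9 / sqrt(53) = 1.2362

1.2362


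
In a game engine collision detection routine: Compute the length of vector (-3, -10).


|u| = sqrt((-3)^2 + (-10)^2) = sqrt(109) = 10.4403

10.4403


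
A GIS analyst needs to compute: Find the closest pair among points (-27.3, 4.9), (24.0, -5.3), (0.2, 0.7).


d(P0,P1) = 52.3042, d(P0,P2) = 27.8189, d(P1,P2) = 24.5447
Closest: P1 and P2

Closest pair: (24.0, -5.3) and (0.2, 0.7), distance = 24.5447


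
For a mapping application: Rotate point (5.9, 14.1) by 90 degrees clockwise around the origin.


90° CW: (x,y) -> (y, -x)
(5.9,14.1) -> (14.1, -5.9)

(14.1, -5.9)


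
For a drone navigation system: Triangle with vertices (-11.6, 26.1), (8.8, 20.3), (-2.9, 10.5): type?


Side lengths squared: AB^2=449.8, BC^2=232.93, CA^2=319.05
Sorted: [232.93, 319.05, 449.8]
By sides: Scalene, By angles: Acute

Scalene, Acute


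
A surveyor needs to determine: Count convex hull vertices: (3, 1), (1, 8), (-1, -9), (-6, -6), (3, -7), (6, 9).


Convex hull vertices (CCW): (-6, -6), (-1, -9), (3, -7), (6, 9), (1, 8)
Count = 5

5


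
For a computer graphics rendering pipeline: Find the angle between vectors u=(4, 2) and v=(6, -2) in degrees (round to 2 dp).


u.v = 20, |u| = sqrt(20) = 4.4721, |v| = sqrt(40) = 6.3246
cos(theta) = u.v/(|u||v|) = 20/sqrt(800) = 0.707107
theta = acos(0.707107) = 45 degrees

45 degrees


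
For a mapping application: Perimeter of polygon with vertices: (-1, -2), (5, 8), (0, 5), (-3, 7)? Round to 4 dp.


Sides: (-1, -2)->(5, 8): sqrt(136) = 11.661904, (5, 8)->(0, 5): sqrt(34) = 5.830952, (0, 5)->(-3, 7): sqrt(13) = 3.605551, (-3, 7)->(-1, -2): sqrt(85) = 9.219544
Sum = 30.317951
Perimeter = 30.318

30.318


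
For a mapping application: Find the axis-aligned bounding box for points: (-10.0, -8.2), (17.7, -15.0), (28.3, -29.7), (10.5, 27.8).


x range: [-10, 28.3]
y range: [-29.7, 27.8]
Bounding box: (-10,-29.7) to (28.3,27.8)

(-10,-29.7) to (28.3,27.8)


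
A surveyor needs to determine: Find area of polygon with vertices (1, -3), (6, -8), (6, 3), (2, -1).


Shoelace sum: (1*(-8) - 6*(-3)) + (6*3 - 6*(-8)) + (6*(-1) - 2*3) + (2*(-3) - 1*(-1))
= 59
Area = |59|/2 = 29.5

29.5


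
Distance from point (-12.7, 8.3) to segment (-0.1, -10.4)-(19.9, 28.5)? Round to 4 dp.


Project P onto AB: t = 0.2485 (clamped to [0,1])
Closest point on segment: (4.87, -0.7334)
Distance: 19.7562

19.7562


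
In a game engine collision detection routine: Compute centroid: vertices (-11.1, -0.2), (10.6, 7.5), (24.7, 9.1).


Centroid = ((x_A+x_B+x_C)/3, (y_A+y_B+y_C)/3)
= (((-11.1)+10.6+24.7)/3, ((-0.2)+7.5+9.1)/3)
= (8.0667, 5.4667)

(8.0667, 5.4667)


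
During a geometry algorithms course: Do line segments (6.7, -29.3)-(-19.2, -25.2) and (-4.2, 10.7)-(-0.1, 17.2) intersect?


Cross products: d1=-234.85, d2=-49.69, d3=-991.31, d4=-1176.47
d1*d2 < 0 and d3*d4 < 0? no

No, they don't intersect


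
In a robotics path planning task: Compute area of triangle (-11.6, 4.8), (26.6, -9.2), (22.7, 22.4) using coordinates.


Area = |x_A(y_B-y_C) + x_B(y_C-y_A) + x_C(y_A-y_B)|/2
= |366.56 + 468.16 + 317.8|/2
= 1152.52/2 = 576.26

576.26


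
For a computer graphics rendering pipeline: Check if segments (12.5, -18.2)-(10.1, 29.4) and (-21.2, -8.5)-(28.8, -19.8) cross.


Cross products: d1=-104.19, d2=2248.69, d3=1580.84, d4=-772.04
d1*d2 < 0 and d3*d4 < 0? yes

Yes, they intersect


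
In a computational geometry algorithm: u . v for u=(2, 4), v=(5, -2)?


u . v = u_x*v_x + u_y*v_y = 2*5 + 4*(-2)
= 10 + (-8) = 2

2


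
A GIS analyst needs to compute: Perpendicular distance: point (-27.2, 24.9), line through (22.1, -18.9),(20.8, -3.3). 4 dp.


|cross product| = 712.14
|line direction| = sqrt(245.05) = 15.6541
Distance = 712.14/sqrt(245.05) = 45.4923

45.4923


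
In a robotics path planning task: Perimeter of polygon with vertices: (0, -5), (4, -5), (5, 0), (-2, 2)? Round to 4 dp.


Sides: (0, -5)->(4, -5): sqrt(16) = 4, (4, -5)->(5, 0): sqrt(26) = 5.09902, (5, 0)->(-2, 2): sqrt(53) = 7.28011, (-2, 2)->(0, -5): sqrt(53) = 7.28011
Sum = 23.65924
Perimeter = 23.6592

23.6592


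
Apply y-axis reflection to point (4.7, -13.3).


Reflection over y-axis: (x,y) -> (-x,y)
(4.7, -13.3) -> (-4.7, -13.3)

(-4.7, -13.3)


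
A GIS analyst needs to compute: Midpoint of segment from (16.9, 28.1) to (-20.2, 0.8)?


M = ((16.9+(-20.2))/2, (28.1+0.8)/2)
= (-1.65, 14.45)

(-1.65, 14.45)


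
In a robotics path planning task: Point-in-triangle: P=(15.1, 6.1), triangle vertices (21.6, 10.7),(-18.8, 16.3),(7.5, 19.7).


Cross products: AB x AP = 222.24, BC x BP = -383.52, CA x CP = -123.36
All same sign? no

No, outside


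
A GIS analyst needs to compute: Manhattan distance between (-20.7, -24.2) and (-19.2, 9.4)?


|(-20.7)-(-19.2)| + |(-24.2)-9.4| = 1.5 + 33.6 = 35.1

35.1


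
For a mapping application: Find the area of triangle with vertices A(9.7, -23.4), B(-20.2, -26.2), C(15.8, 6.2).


Area = |x_A(y_B-y_C) + x_B(y_C-y_A) + x_C(y_A-y_B)|/2
= |(-314.28) + (-597.92) + 44.24|/2
= 867.96/2 = 433.98

433.98


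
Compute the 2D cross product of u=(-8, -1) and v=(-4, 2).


u x v = u_x*v_y - u_y*v_x = (-8)*2 - (-1)*(-4)
= (-16) - 4 = -20

-20


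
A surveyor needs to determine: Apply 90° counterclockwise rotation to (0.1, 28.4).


90° CCW: (x,y) -> (-y, x)
(0.1,28.4) -> (-28.4, 0.1)

(-28.4, 0.1)


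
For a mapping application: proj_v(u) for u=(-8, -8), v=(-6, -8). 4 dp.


u.v = 112, |v| = sqrt(100) = 10
Scalar projection = u.v / |v| = 112 / sqrt(100) = 11.2

11.2


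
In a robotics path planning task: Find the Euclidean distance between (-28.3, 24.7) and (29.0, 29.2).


dx=57.3, dy=4.5
d^2 = 57.3^2 + 4.5^2 = 3303.54
d = sqrt(3303.54) = 57.4764

57.4764


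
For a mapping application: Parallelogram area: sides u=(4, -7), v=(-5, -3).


|u x v| = |4*(-3) - (-7)*(-5)|
= |(-12) - 35| = 47

47


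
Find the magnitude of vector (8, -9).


|u| = sqrt(8^2 + (-9)^2) = sqrt(145) = 12.0416

12.0416


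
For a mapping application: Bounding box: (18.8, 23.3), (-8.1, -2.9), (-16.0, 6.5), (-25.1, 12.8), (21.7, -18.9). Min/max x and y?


x range: [-25.1, 21.7]
y range: [-18.9, 23.3]
Bounding box: (-25.1,-18.9) to (21.7,23.3)

(-25.1,-18.9) to (21.7,23.3)


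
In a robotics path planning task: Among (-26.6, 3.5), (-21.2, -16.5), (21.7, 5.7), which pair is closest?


d(P0,P1) = 20.7162, d(P0,P2) = 48.3501, d(P1,P2) = 48.3037
Closest: P0 and P1

Closest pair: (-26.6, 3.5) and (-21.2, -16.5), distance = 20.7162


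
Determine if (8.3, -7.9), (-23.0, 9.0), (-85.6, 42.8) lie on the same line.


Cross product: ((-23)-8.3)*(42.8-(-7.9)) - (9-(-7.9))*((-85.6)-8.3)
= 0

Yes, collinear


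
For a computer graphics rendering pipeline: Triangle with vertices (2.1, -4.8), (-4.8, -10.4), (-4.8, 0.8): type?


Side lengths squared: AB^2=78.97, BC^2=125.44, CA^2=78.97
Sorted: [78.97, 78.97, 125.44]
By sides: Isosceles, By angles: Acute

Isosceles, Acute


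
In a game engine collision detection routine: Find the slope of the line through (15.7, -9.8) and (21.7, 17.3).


slope = (y2-y1)/(x2-x1) = (17.3-(-9.8))/(21.7-15.7) = 27.1/6 = 4.5167

4.5167


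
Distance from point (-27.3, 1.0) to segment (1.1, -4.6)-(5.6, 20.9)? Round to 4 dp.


Project P onto AB: t = 0.0224 (clamped to [0,1])
Closest point on segment: (1.2007, -4.0295)
Distance: 28.9411

28.9411


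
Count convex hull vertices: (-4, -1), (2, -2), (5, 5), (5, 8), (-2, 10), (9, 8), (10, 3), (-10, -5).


Convex hull vertices (CCW): (-10, -5), (2, -2), (10, 3), (9, 8), (-2, 10)
Count = 5

5


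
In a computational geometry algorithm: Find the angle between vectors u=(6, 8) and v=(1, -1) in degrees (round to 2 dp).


u.v = -2, |u| = sqrt(100) = 10, |v| = sqrt(2) = 1.4142
cos(theta) = u.v/(|u||v|) = -2/sqrt(200) = -0.141421
theta = acos(-0.141421) = 98.13 degrees

98.13 degrees


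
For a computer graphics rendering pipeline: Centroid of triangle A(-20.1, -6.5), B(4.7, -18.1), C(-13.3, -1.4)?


Centroid = ((x_A+x_B+x_C)/3, (y_A+y_B+y_C)/3)
= (((-20.1)+4.7+(-13.3))/3, ((-6.5)+(-18.1)+(-1.4))/3)
= (-9.5667, -8.6667)

(-9.5667, -8.6667)


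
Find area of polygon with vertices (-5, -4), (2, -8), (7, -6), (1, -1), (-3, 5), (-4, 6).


Shoelace sum: ((-5)*(-8) - 2*(-4)) + (2*(-6) - 7*(-8)) + (7*(-1) - 1*(-6)) + (1*5 - (-3)*(-1)) + ((-3)*6 - (-4)*5) + ((-4)*(-4) - (-5)*6)
= 141
Area = |141|/2 = 70.5

70.5


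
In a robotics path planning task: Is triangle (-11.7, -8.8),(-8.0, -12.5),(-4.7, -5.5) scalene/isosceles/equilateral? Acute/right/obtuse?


Side lengths squared: AB^2=27.38, BC^2=59.89, CA^2=59.89
Sorted: [27.38, 59.89, 59.89]
By sides: Isosceles, By angles: Acute

Isosceles, Acute


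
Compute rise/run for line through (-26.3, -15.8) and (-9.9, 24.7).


slope = (y2-y1)/(x2-x1) = (24.7-(-15.8))/((-9.9)-(-26.3)) = 40.5/16.4 = 2.4695

2.4695


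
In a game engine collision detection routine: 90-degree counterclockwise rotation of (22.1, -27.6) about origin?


90° CCW: (x,y) -> (-y, x)
(22.1,-27.6) -> (27.6, 22.1)

(27.6, 22.1)


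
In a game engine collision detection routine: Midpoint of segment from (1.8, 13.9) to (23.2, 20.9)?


M = ((1.8+23.2)/2, (13.9+20.9)/2)
= (12.5, 17.4)

(12.5, 17.4)


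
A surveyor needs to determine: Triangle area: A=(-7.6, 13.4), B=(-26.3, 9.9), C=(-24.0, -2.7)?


Area = |x_A(y_B-y_C) + x_B(y_C-y_A) + x_C(y_A-y_B)|/2
= |(-95.76) + 423.43 + (-84)|/2
= 243.67/2 = 121.835

121.835


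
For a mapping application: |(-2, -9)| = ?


|u| = sqrt((-2)^2 + (-9)^2) = sqrt(85) = 9.2195

9.2195


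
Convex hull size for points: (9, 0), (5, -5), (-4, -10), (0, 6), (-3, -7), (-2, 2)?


Convex hull vertices (CCW): (-4, -10), (5, -5), (9, 0), (0, 6), (-2, 2)
Count = 5

5


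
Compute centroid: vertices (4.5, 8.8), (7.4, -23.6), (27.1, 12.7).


Centroid = ((x_A+x_B+x_C)/3, (y_A+y_B+y_C)/3)
= ((4.5+7.4+27.1)/3, (8.8+(-23.6)+12.7)/3)
= (13, -0.7)

(13, -0.7)


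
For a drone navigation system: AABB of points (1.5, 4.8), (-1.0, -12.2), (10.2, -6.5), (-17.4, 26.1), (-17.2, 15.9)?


x range: [-17.4, 10.2]
y range: [-12.2, 26.1]
Bounding box: (-17.4,-12.2) to (10.2,26.1)

(-17.4,-12.2) to (10.2,26.1)


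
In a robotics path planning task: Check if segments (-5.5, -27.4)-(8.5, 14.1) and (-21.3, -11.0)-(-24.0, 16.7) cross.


Cross products: d1=-393.38, d2=-893.23, d3=885.3, d4=1385.15
d1*d2 < 0 and d3*d4 < 0? no

No, they don't intersect


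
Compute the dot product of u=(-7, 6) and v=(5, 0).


u . v = u_x*v_x + u_y*v_y = (-7)*5 + 6*0
= (-35) + 0 = -35

-35


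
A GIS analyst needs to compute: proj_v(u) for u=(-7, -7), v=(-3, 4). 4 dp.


u.v = -7, |v| = sqrt(25) = 5
Scalar projection = u.v / |v| = -7 / sqrt(25) = -1.4

-1.4


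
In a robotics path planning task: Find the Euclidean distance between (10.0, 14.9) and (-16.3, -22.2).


dx=-26.3, dy=-37.1
d^2 = (-26.3)^2 + (-37.1)^2 = 2068.1
d = sqrt(2068.1) = 45.4764

45.4764


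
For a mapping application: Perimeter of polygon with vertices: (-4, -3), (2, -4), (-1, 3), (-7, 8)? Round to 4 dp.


Sides: (-4, -3)->(2, -4): sqrt(37) = 6.082763, (2, -4)->(-1, 3): sqrt(58) = 7.615773, (-1, 3)->(-7, 8): sqrt(61) = 7.81025, (-7, 8)->(-4, -3): sqrt(130) = 11.401754
Sum = 32.91054
Perimeter = 32.9105

32.9105


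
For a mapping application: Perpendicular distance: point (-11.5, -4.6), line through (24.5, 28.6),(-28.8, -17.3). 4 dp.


|cross product| = 117.16
|line direction| = sqrt(4947.7) = 70.3399
Distance = 117.16/sqrt(4947.7) = 1.6656

1.6656


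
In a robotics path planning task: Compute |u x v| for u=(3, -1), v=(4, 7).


|u x v| = |3*7 - (-1)*4|
= |21 - (-4)| = 25

25


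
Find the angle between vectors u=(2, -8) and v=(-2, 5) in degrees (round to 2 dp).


u.v = -44, |u| = sqrt(68) = 8.2462, |v| = sqrt(29) = 5.3852
cos(theta) = u.v/(|u||v|) = -44/sqrt(1972) = -0.99083
theta = acos(-0.99083) = 172.23 degrees

172.23 degrees


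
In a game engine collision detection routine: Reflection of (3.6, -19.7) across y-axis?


Reflection over y-axis: (x,y) -> (-x,y)
(3.6, -19.7) -> (-3.6, -19.7)

(-3.6, -19.7)


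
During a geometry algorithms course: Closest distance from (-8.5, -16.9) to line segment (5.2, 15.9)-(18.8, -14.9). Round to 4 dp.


Project P onto AB: t = 0.7268 (clamped to [0,1])
Closest point on segment: (15.0847, -6.486)
Distance: 25.7816

25.7816


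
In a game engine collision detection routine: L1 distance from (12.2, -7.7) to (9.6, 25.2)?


|12.2-9.6| + |(-7.7)-25.2| = 2.6 + 32.9 = 35.5

35.5


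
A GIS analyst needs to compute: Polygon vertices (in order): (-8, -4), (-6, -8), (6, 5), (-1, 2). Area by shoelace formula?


Shoelace sum: ((-8)*(-8) - (-6)*(-4)) + ((-6)*5 - 6*(-8)) + (6*2 - (-1)*5) + ((-1)*(-4) - (-8)*2)
= 95
Area = |95|/2 = 47.5

47.5


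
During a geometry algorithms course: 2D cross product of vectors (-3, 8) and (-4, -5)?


u x v = u_x*v_y - u_y*v_x = (-3)*(-5) - 8*(-4)
= 15 - (-32) = 47

47


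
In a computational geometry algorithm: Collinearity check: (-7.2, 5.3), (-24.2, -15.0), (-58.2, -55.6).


Cross product: ((-24.2)-(-7.2))*((-55.6)-5.3) - ((-15)-5.3)*((-58.2)-(-7.2))
= 0

Yes, collinear


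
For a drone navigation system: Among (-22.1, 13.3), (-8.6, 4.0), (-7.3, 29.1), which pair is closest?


d(P0,P1) = 16.3933, d(P0,P2) = 21.649, d(P1,P2) = 25.1336
Closest: P0 and P1

Closest pair: (-22.1, 13.3) and (-8.6, 4.0), distance = 16.3933


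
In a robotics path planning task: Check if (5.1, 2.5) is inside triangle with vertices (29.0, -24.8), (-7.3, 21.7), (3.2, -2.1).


Cross products: AB x AP = 120.36, BC x BP = 93.52, CA x CP = 161.81
All same sign? yes

Yes, inside


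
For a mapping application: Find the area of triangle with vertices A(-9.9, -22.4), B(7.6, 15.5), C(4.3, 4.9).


Area = |x_A(y_B-y_C) + x_B(y_C-y_A) + x_C(y_A-y_B)|/2
= |(-104.94) + 207.48 + (-162.97)|/2
= 60.43/2 = 30.215

30.215


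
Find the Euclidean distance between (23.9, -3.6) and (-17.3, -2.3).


dx=-41.2, dy=1.3
d^2 = (-41.2)^2 + 1.3^2 = 1699.13
d = sqrt(1699.13) = 41.2205

41.2205


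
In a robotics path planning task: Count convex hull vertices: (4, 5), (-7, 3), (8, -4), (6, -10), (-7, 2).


Convex hull vertices (CCW): (-7, 2), (6, -10), (8, -4), (4, 5), (-7, 3)
Count = 5

5


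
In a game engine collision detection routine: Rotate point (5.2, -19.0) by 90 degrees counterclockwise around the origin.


90° CCW: (x,y) -> (-y, x)
(5.2,-19) -> (19, 5.2)

(19, 5.2)


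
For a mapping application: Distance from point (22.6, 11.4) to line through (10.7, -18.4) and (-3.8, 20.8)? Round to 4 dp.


|cross product| = 898.58
|line direction| = sqrt(1746.89) = 41.7958
Distance = 898.58/sqrt(1746.89) = 21.4993

21.4993


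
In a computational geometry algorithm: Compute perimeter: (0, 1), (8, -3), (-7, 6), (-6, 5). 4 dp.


Sides: (0, 1)->(8, -3): sqrt(80) = 8.944272, (8, -3)->(-7, 6): sqrt(306) = 17.492856, (-7, 6)->(-6, 5): sqrt(2) = 1.414214, (-6, 5)->(0, 1): sqrt(52) = 7.211103
Sum = 35.062445
Perimeter = 35.0624

35.0624


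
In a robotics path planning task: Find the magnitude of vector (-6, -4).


|u| = sqrt((-6)^2 + (-4)^2) = sqrt(52) = 7.2111

7.2111


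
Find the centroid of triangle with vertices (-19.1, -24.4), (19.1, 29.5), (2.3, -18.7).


Centroid = ((x_A+x_B+x_C)/3, (y_A+y_B+y_C)/3)
= (((-19.1)+19.1+2.3)/3, ((-24.4)+29.5+(-18.7))/3)
= (0.7667, -4.5333)

(0.7667, -4.5333)


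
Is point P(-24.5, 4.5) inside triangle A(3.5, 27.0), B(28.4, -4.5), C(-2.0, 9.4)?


Cross products: AB x AP = -1442.25, BC x BP = 461.71, CA x CP = 369.05
All same sign? no

No, outside


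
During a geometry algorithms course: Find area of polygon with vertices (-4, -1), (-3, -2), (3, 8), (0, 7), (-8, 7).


Shoelace sum: ((-4)*(-2) - (-3)*(-1)) + ((-3)*8 - 3*(-2)) + (3*7 - 0*8) + (0*7 - (-8)*7) + ((-8)*(-1) - (-4)*7)
= 100
Area = |100|/2 = 50

50


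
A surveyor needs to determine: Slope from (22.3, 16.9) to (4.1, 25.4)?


slope = (y2-y1)/(x2-x1) = (25.4-16.9)/(4.1-22.3) = 8.5/(-18.2) = -0.467

-0.467


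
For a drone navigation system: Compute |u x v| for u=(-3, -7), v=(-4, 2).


|u x v| = |(-3)*2 - (-7)*(-4)|
= |(-6) - 28| = 34

34


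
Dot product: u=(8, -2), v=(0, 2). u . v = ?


u . v = u_x*v_x + u_y*v_y = 8*0 + (-2)*2
= 0 + (-4) = -4

-4


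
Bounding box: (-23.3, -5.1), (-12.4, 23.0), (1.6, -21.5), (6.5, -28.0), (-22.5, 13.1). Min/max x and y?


x range: [-23.3, 6.5]
y range: [-28, 23]
Bounding box: (-23.3,-28) to (6.5,23)

(-23.3,-28) to (6.5,23)


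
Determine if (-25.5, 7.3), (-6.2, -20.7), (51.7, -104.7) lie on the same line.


Cross product: ((-6.2)-(-25.5))*((-104.7)-7.3) - ((-20.7)-7.3)*(51.7-(-25.5))
= 0

Yes, collinear


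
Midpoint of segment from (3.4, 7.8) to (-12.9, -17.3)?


M = ((3.4+(-12.9))/2, (7.8+(-17.3))/2)
= (-4.75, -4.75)

(-4.75, -4.75)


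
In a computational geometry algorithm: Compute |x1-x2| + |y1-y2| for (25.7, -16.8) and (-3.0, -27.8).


|25.7-(-3)| + |(-16.8)-(-27.8)| = 28.7 + 11 = 39.7

39.7


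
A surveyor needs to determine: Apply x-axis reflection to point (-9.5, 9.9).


Reflection over x-axis: (x,y) -> (x,-y)
(-9.5, 9.9) -> (-9.5, -9.9)

(-9.5, -9.9)


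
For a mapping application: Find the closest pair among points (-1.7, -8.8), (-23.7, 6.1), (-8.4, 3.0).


d(P0,P1) = 26.5708, d(P0,P2) = 13.5695, d(P1,P2) = 15.6109
Closest: P0 and P2

Closest pair: (-1.7, -8.8) and (-8.4, 3.0), distance = 13.5695


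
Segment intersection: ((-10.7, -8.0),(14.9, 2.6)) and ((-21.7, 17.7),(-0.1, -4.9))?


Cross products: d1=-306.52, d2=501, d3=774.52, d4=-33
d1*d2 < 0 and d3*d4 < 0? yes

Yes, they intersect


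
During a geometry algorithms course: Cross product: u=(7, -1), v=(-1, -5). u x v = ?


u x v = u_x*v_y - u_y*v_x = 7*(-5) - (-1)*(-1)
= (-35) - 1 = -36

-36


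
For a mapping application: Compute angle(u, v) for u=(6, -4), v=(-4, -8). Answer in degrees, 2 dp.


u.v = 8, |u| = sqrt(52) = 7.2111, |v| = sqrt(80) = 8.9443
cos(theta) = u.v/(|u||v|) = 8/sqrt(4160) = 0.124035
theta = acos(0.124035) = 82.87 degrees

82.87 degrees


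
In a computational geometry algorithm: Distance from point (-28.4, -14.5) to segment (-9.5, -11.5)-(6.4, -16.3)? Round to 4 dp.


Project P onto AB: t = 0 (clamped to [0,1])
Closest point on segment: (-9.5, -11.5)
Distance: 19.1366

19.1366


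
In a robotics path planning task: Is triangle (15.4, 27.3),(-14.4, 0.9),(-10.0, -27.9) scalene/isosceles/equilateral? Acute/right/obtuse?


Side lengths squared: AB^2=1585, BC^2=848.8, CA^2=3692.2
Sorted: [848.8, 1585, 3692.2]
By sides: Scalene, By angles: Obtuse

Scalene, Obtuse


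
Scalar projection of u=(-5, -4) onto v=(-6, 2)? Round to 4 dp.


u.v = 22, |v| = sqrt(40) = 6.3246
Scalar projection = u.v / |v| = 22 / sqrt(40) = 3.4785

3.4785


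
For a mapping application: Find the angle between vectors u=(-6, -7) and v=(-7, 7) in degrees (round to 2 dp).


u.v = -7, |u| = sqrt(85) = 9.2195, |v| = sqrt(98) = 9.8995
cos(theta) = u.v/(|u||v|) = -7/sqrt(8330) = -0.076696
theta = acos(-0.076696) = 94.4 degrees

94.4 degrees


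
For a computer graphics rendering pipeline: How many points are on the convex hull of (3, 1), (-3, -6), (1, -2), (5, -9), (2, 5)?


Convex hull vertices (CCW): (-3, -6), (5, -9), (3, 1), (2, 5)
Count = 4

4


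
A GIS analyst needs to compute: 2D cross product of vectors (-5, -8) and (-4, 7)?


u x v = u_x*v_y - u_y*v_x = (-5)*7 - (-8)*(-4)
= (-35) - 32 = -67

-67


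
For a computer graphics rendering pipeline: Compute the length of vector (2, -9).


|u| = sqrt(2^2 + (-9)^2) = sqrt(85) = 9.2195

9.2195


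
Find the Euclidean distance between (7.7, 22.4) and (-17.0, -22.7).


dx=-24.7, dy=-45.1
d^2 = (-24.7)^2 + (-45.1)^2 = 2644.1
d = sqrt(2644.1) = 51.4208

51.4208


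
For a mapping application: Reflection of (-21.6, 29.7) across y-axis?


Reflection over y-axis: (x,y) -> (-x,y)
(-21.6, 29.7) -> (21.6, 29.7)

(21.6, 29.7)


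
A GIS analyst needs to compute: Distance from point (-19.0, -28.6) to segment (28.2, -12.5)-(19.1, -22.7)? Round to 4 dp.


Project P onto AB: t = 1 (clamped to [0,1])
Closest point on segment: (19.1, -22.7)
Distance: 38.5541

38.5541


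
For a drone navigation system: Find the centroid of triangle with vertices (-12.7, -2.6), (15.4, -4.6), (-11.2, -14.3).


Centroid = ((x_A+x_B+x_C)/3, (y_A+y_B+y_C)/3)
= (((-12.7)+15.4+(-11.2))/3, ((-2.6)+(-4.6)+(-14.3))/3)
= (-2.8333, -7.1667)

(-2.8333, -7.1667)


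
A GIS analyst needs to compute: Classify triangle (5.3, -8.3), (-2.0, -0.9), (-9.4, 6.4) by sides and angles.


Side lengths squared: AB^2=108.05, BC^2=108.05, CA^2=432.18
Sorted: [108.05, 108.05, 432.18]
By sides: Isosceles, By angles: Obtuse

Isosceles, Obtuse


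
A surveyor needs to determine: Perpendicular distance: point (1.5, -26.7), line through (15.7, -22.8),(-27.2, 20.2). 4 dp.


|cross product| = 777.91
|line direction| = sqrt(3689.41) = 60.7405
Distance = 777.91/sqrt(3689.41) = 12.8071

12.8071


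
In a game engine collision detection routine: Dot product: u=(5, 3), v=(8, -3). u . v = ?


u . v = u_x*v_x + u_y*v_y = 5*8 + 3*(-3)
= 40 + (-9) = 31

31


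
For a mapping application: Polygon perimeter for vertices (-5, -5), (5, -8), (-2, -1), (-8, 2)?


Sides: (-5, -5)->(5, -8): sqrt(109) = 10.440307, (5, -8)->(-2, -1): sqrt(98) = 9.899495, (-2, -1)->(-8, 2): sqrt(45) = 6.708204, (-8, 2)->(-5, -5): sqrt(58) = 7.615773
Sum = 34.663779
Perimeter = 34.6638

34.6638


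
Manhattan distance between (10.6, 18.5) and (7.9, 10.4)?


|10.6-7.9| + |18.5-10.4| = 2.7 + 8.1 = 10.8

10.8


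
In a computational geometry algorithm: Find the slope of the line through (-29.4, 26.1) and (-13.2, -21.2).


slope = (y2-y1)/(x2-x1) = ((-21.2)-26.1)/((-13.2)-(-29.4)) = (-47.3)/16.2 = -2.9198

-2.9198


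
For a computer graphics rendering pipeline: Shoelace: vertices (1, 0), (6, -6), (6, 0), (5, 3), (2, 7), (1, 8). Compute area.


Shoelace sum: (1*(-6) - 6*0) + (6*0 - 6*(-6)) + (6*3 - 5*0) + (5*7 - 2*3) + (2*8 - 1*7) + (1*0 - 1*8)
= 78
Area = |78|/2 = 39

39


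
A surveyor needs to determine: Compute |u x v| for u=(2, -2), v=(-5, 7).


|u x v| = |2*7 - (-2)*(-5)|
= |14 - 10| = 4

4


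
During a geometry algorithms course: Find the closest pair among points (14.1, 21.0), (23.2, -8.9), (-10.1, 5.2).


d(P0,P1) = 31.2541, d(P0,P2) = 28.9012, d(P1,P2) = 36.1621
Closest: P0 and P2

Closest pair: (14.1, 21.0) and (-10.1, 5.2), distance = 28.9012


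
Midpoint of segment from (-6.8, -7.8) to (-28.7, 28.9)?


M = (((-6.8)+(-28.7))/2, ((-7.8)+28.9)/2)
= (-17.75, 10.55)

(-17.75, 10.55)


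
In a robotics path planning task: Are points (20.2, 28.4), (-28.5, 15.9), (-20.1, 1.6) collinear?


Cross product: ((-28.5)-20.2)*(1.6-28.4) - (15.9-28.4)*((-20.1)-20.2)
= 801.41

No, not collinear


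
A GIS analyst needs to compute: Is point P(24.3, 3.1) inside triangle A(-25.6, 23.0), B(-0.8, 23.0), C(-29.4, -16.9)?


Cross products: AB x AP = -493.52, BC x BP = 1570.63, CA x CP = -2066.63
All same sign? no

No, outside


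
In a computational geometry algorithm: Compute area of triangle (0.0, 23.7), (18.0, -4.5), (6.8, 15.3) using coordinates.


Area = |x_A(y_B-y_C) + x_B(y_C-y_A) + x_C(y_A-y_B)|/2
= |0 + (-151.2) + 191.76|/2
= 40.56/2 = 20.28

20.28


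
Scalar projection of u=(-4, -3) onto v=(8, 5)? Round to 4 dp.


u.v = -47, |v| = sqrt(89) = 9.434
Scalar projection = u.v / |v| = -47 / sqrt(89) = -4.982

-4.982


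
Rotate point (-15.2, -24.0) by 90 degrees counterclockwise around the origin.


90° CCW: (x,y) -> (-y, x)
(-15.2,-24) -> (24, -15.2)

(24, -15.2)


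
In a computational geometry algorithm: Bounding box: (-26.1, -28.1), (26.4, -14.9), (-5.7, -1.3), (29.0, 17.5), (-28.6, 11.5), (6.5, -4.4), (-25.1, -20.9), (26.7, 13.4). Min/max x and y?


x range: [-28.6, 29]
y range: [-28.1, 17.5]
Bounding box: (-28.6,-28.1) to (29,17.5)

(-28.6,-28.1) to (29,17.5)


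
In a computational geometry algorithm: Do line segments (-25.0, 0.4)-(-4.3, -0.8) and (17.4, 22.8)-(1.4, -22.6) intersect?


Cross products: d1=-1566.56, d2=-607.58, d3=514.56, d4=-444.42
d1*d2 < 0 and d3*d4 < 0? no

No, they don't intersect


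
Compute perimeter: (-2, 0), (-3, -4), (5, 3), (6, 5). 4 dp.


Sides: (-2, 0)->(-3, -4): sqrt(17) = 4.123106, (-3, -4)->(5, 3): sqrt(113) = 10.630146, (5, 3)->(6, 5): sqrt(5) = 2.236068, (6, 5)->(-2, 0): sqrt(89) = 9.433981
Sum = 26.423301
Perimeter = 26.4233

26.4233


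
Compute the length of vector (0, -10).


|u| = sqrt(0^2 + (-10)^2) = sqrt(100) = 10

10


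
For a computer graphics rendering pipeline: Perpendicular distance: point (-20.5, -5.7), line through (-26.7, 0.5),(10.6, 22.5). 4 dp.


|cross product| = 367.66
|line direction| = sqrt(1875.29) = 43.3046
Distance = 367.66/sqrt(1875.29) = 8.4901

8.4901


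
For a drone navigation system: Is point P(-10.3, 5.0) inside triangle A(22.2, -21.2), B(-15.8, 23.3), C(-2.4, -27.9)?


Cross products: AB x AP = 450.65, BC x BP = 36.38, CA x CP = 862.27
All same sign? yes

Yes, inside


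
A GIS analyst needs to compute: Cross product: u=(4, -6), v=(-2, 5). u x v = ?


u x v = u_x*v_y - u_y*v_x = 4*5 - (-6)*(-2)
= 20 - 12 = 8

8


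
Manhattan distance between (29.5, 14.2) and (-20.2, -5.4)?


|29.5-(-20.2)| + |14.2-(-5.4)| = 49.7 + 19.6 = 69.3

69.3


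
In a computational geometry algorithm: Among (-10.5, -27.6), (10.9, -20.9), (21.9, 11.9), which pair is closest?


d(P0,P1) = 22.4243, d(P0,P2) = 51.0883, d(P1,P2) = 34.5954
Closest: P0 and P1

Closest pair: (-10.5, -27.6) and (10.9, -20.9), distance = 22.4243


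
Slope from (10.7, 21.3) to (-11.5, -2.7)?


slope = (y2-y1)/(x2-x1) = ((-2.7)-21.3)/((-11.5)-10.7) = (-24)/(-22.2) = 1.0811

1.0811


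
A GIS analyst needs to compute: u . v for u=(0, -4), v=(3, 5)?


u . v = u_x*v_x + u_y*v_y = 0*3 + (-4)*5
= 0 + (-20) = -20

-20


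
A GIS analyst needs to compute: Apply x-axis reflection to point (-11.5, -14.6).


Reflection over x-axis: (x,y) -> (x,-y)
(-11.5, -14.6) -> (-11.5, 14.6)

(-11.5, 14.6)


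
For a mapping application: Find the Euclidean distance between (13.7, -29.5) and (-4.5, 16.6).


dx=-18.2, dy=46.1
d^2 = (-18.2)^2 + 46.1^2 = 2456.45
d = sqrt(2456.45) = 49.5626

49.5626


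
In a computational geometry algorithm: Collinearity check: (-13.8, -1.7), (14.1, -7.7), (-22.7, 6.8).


Cross product: (14.1-(-13.8))*(6.8-(-1.7)) - ((-7.7)-(-1.7))*((-22.7)-(-13.8))
= 183.75

No, not collinear


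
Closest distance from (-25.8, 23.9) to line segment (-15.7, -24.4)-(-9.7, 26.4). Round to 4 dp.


Project P onto AB: t = 0.9145 (clamped to [0,1])
Closest point on segment: (-10.2127, 22.059)
Distance: 15.6956

15.6956


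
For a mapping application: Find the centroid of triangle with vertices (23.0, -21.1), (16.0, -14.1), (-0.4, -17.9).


Centroid = ((x_A+x_B+x_C)/3, (y_A+y_B+y_C)/3)
= ((23+16+(-0.4))/3, ((-21.1)+(-14.1)+(-17.9))/3)
= (12.8667, -17.7)

(12.8667, -17.7)


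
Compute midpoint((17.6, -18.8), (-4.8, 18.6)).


M = ((17.6+(-4.8))/2, ((-18.8)+18.6)/2)
= (6.4, -0.1)

(6.4, -0.1)


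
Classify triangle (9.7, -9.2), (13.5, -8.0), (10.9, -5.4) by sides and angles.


Side lengths squared: AB^2=15.88, BC^2=13.52, CA^2=15.88
Sorted: [13.52, 15.88, 15.88]
By sides: Isosceles, By angles: Acute

Isosceles, Acute


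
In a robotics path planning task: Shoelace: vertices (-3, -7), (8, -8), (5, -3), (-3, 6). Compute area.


Shoelace sum: ((-3)*(-8) - 8*(-7)) + (8*(-3) - 5*(-8)) + (5*6 - (-3)*(-3)) + ((-3)*(-7) - (-3)*6)
= 156
Area = |156|/2 = 78

78


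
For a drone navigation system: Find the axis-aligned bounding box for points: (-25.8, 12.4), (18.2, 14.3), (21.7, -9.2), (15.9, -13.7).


x range: [-25.8, 21.7]
y range: [-13.7, 14.3]
Bounding box: (-25.8,-13.7) to (21.7,14.3)

(-25.8,-13.7) to (21.7,14.3)


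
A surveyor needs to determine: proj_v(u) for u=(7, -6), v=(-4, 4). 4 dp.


u.v = -52, |v| = sqrt(32) = 5.6569
Scalar projection = u.v / |v| = -52 / sqrt(32) = -9.1924

-9.1924


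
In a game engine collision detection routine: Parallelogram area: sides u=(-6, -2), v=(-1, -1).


|u x v| = |(-6)*(-1) - (-2)*(-1)|
= |6 - 2| = 4

4


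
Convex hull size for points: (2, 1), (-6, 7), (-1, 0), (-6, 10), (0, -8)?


Convex hull vertices (CCW): (-6, 7), (0, -8), (2, 1), (-6, 10)
Count = 4

4


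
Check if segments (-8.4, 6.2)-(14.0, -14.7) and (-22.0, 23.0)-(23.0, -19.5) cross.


Cross products: d1=-178, d2=-166.5, d3=92.08, d4=80.58
d1*d2 < 0 and d3*d4 < 0? no

No, they don't intersect


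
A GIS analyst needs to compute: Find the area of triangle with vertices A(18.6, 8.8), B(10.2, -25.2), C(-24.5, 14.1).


Area = |x_A(y_B-y_C) + x_B(y_C-y_A) + x_C(y_A-y_B)|/2
= |(-730.98) + 54.06 + (-833)|/2
= 1509.92/2 = 754.96

754.96


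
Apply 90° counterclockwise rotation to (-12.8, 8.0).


90° CCW: (x,y) -> (-y, x)
(-12.8,8) -> (-8, -12.8)

(-8, -12.8)


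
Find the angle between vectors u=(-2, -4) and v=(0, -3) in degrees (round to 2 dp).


u.v = 12, |u| = sqrt(20) = 4.4721, |v| = sqrt(9) = 3
cos(theta) = u.v/(|u||v|) = 12/sqrt(180) = 0.894427
theta = acos(0.894427) = 26.57 degrees

26.57 degrees


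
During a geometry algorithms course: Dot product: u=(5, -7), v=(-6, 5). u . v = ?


u . v = u_x*v_x + u_y*v_y = 5*(-6) + (-7)*5
= (-30) + (-35) = -65

-65


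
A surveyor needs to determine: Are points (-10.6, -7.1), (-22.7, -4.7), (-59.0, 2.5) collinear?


Cross product: ((-22.7)-(-10.6))*(2.5-(-7.1)) - ((-4.7)-(-7.1))*((-59)-(-10.6))
= 0

Yes, collinear


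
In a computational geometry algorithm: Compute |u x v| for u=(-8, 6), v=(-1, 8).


|u x v| = |(-8)*8 - 6*(-1)|
= |(-64) - (-6)| = 58

58


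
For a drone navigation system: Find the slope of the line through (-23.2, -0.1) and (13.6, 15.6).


slope = (y2-y1)/(x2-x1) = (15.6-(-0.1))/(13.6-(-23.2)) = 15.7/36.8 = 0.4266

0.4266


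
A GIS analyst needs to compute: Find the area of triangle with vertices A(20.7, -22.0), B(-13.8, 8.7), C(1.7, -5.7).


Area = |x_A(y_B-y_C) + x_B(y_C-y_A) + x_C(y_A-y_B)|/2
= |298.08 + (-224.94) + (-52.19)|/2
= 20.95/2 = 10.475

10.475


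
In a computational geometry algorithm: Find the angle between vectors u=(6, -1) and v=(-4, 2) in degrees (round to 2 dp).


u.v = -26, |u| = sqrt(37) = 6.0828, |v| = sqrt(20) = 4.4721
cos(theta) = u.v/(|u||v|) = -26/sqrt(740) = -0.955779
theta = acos(-0.955779) = 162.9 degrees

162.9 degrees


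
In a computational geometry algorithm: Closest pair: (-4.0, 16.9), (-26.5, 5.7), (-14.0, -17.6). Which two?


d(P0,P1) = 25.1334, d(P0,P2) = 35.9201, d(P1,P2) = 26.4413
Closest: P0 and P1

Closest pair: (-4.0, 16.9) and (-26.5, 5.7), distance = 25.1334
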